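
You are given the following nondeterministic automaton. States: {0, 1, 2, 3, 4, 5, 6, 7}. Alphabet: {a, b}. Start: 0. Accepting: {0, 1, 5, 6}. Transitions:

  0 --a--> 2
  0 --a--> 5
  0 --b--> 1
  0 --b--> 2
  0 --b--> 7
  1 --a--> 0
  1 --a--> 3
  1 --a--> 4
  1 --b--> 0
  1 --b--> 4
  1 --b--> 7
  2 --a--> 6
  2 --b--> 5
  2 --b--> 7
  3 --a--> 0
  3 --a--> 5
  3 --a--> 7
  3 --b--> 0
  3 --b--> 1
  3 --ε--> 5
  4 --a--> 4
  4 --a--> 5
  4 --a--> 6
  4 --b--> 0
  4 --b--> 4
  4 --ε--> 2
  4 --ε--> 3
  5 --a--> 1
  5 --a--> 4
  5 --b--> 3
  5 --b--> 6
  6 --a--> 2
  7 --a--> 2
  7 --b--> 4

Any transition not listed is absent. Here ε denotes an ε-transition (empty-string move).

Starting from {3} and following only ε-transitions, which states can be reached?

{3, 5}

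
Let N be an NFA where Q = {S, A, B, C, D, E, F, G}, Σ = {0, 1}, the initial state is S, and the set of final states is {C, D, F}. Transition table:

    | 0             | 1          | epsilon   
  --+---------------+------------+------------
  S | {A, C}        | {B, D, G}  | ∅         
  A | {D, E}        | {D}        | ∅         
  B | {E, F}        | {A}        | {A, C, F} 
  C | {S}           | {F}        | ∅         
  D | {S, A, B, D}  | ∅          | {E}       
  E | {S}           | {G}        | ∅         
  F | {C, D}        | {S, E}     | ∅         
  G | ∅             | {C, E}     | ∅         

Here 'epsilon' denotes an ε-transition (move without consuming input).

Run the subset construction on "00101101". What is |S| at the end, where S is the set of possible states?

8

Start in {S}.
Read '0': S→{A, C}; now {A, C}.
Read '0': A→{D, E}, C→{S}; now {S, D, E}.
Read '1': S→{B, D, G}, D→∅, E→{G}; union {B, D, G}; ε-closure = {A, B, C, D, E, F, G}.
Read '0': A→{D, E}, B→{E, F}, C→{S}, D→{S, A, B, D}, E→{S}, F→{C, D}, G→∅; now {S, A, B, C, D, E, F}.
Read '1': S→{B, D, G}, A→{D}, B→{A}, C→{F}, D→∅, E→{G}, F→{S, E}; union {S, A, B, D, E, F, G}; ε-closure = {S, A, B, C, D, E, F, G}.
Read '1': S→{B, D, G}, A→{D}, B→{A}, C→{F}, D→∅, E→{G}, F→{S, E}, G→{C, E}; now {S, A, B, C, D, E, F, G}.
Read '0': S→{A, C}, A→{D, E}, B→{E, F}, C→{S}, D→{S, A, B, D}, E→{S}, F→{C, D}, G→∅; now {S, A, B, C, D, E, F}.
Read '1': S→{B, D, G}, A→{D}, B→{A}, C→{F}, D→∅, E→{G}, F→{S, E}; union {S, A, B, D, E, F, G}; ε-closure = {S, A, B, C, D, E, F, G}.
That set has 8 states.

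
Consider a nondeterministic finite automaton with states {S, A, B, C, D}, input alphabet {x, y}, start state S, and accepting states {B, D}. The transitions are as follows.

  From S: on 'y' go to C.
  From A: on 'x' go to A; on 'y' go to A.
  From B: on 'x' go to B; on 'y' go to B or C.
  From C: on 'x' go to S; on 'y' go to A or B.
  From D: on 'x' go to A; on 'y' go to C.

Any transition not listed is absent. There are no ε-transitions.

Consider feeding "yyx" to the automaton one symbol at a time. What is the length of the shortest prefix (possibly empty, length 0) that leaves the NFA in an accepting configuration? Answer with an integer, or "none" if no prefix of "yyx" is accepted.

Start in {S}.
Read 'y': {S} → {C}.
Read 'y': {C} → {A, B}.
None of the earlier sets intersect F, but {A, B} does.

2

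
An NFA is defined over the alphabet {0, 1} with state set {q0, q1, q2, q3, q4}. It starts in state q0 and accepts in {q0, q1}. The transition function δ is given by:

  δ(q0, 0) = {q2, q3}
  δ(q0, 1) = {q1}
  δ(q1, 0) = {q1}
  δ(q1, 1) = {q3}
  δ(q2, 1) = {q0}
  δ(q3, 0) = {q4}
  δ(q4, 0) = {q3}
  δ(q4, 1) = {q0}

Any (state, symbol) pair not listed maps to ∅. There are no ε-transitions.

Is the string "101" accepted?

Start in {q0}.
Read '1': {q0} → {q1}.
Read '0': {q1} → {q1}.
Read '1': {q1} → {q3}.
The final set {q3} contains no accepting state.

No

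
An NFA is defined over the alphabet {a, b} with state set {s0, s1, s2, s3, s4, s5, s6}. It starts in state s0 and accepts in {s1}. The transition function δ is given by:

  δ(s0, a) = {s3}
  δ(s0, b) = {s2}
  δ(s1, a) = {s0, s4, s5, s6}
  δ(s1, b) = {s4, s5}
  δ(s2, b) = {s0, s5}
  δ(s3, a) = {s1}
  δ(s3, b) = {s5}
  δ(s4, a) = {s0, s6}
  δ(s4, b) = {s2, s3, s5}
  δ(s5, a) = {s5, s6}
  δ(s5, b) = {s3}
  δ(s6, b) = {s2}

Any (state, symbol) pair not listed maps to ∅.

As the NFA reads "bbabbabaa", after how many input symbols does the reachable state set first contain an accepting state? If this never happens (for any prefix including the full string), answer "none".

Start in {s0}.
Read 'b': {s0} → {s2}.
Read 'b': {s2} → {s0, s5}.
Read 'a': {s0, s5} → {s3, s5, s6}.
Read 'b': {s3, s5, s6} → {s2, s3, s5}.
Read 'b': {s2, s3, s5} → {s0, s3, s5}.
Read 'a': {s0, s3, s5} → {s1, s3, s5, s6}.
None of the earlier sets intersect F, but {s1, s3, s5, s6} does.

6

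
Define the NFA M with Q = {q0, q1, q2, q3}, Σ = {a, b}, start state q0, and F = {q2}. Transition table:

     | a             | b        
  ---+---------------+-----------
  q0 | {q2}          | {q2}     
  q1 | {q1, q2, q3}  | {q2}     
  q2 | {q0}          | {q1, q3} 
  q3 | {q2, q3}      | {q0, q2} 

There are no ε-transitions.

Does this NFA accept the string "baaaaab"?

Yes

Start in {q0}.
Read 'b': q0→{q2}; now {q2}.
Read 'a': q2→{q0}; now {q0}.
Read 'a': q0→{q2}; now {q2}.
Read 'a': q2→{q0}; now {q0}.
Read 'a': q0→{q2}; now {q2}.
Read 'a': q2→{q0}; now {q0}.
Read 'b': q0→{q2}; now {q2}.
The final set {q2} contains the accepting state q2.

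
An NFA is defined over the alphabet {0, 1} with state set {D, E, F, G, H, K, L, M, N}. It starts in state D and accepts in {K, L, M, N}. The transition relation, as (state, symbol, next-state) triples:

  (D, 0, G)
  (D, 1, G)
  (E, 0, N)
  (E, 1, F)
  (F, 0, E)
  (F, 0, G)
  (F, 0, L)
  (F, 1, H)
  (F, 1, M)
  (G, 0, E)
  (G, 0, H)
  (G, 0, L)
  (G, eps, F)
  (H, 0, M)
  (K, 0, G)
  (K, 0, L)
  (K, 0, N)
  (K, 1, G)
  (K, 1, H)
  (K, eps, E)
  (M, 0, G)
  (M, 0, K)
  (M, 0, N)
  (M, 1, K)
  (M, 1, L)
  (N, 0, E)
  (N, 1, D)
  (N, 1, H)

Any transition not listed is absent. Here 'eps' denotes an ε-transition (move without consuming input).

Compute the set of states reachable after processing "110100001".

{D, E, F, G, H, K, L, M}

Start in {D}.
Read '1': D→{G}; union {G}; ε-closure = {F, G}.
Read '1': F→{H, M}, G→∅; now {H, M}.
Read '0': H→{M}, M→{G, K, N}; union {G, K, M, N}; ε-closure = {E, F, G, K, M, N}.
Read '1': E→{F}, F→{H, M}, G→∅, K→{G, H}, M→{K, L}, N→{D, H}; union {D, F, G, H, K, L, M}; ε-closure = {D, E, F, G, H, K, L, M}.
Read '0': D→{G}, E→{N}, F→{E, G, L}, G→{E, H, L}, H→{M}, K→{G, L, N}, L→∅, M→{G, K, N}; union {E, G, H, K, L, M, N}; ε-closure = {E, F, G, H, K, L, M, N}.
Read '0': E→{N}, F→{E, G, L}, G→{E, H, L}, H→{M}, K→{G, L, N}, L→∅, M→{G, K, N}, N→{E}; union {E, G, H, K, L, M, N}; ε-closure = {E, F, G, H, K, L, M, N}.
Read '0': E→{N}, F→{E, G, L}, G→{E, H, L}, H→{M}, K→{G, L, N}, L→∅, M→{G, K, N}, N→{E}; union {E, G, H, K, L, M, N}; ε-closure = {E, F, G, H, K, L, M, N}.
Read '0': E→{N}, F→{E, G, L}, G→{E, H, L}, H→{M}, K→{G, L, N}, L→∅, M→{G, K, N}, N→{E}; union {E, G, H, K, L, M, N}; ε-closure = {E, F, G, H, K, L, M, N}.
Read '1': E→{F}, F→{H, M}, G→∅, H→∅, K→{G, H}, L→∅, M→{K, L}, N→{D, H}; union {D, F, G, H, K, L, M}; ε-closure = {D, E, F, G, H, K, L, M}.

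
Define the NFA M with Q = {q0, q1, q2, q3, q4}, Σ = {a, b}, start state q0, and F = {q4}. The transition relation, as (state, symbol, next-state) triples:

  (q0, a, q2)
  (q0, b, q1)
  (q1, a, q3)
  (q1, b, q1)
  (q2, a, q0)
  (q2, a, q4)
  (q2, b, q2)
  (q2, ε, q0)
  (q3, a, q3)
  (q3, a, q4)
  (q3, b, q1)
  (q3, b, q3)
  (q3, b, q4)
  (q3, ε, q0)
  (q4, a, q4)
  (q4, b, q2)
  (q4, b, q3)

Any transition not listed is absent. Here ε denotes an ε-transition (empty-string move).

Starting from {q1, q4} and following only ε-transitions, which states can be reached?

{q1, q4}

Begin with {q1, q4}.
No ε-moves leave this set, so the closure equals the set itself.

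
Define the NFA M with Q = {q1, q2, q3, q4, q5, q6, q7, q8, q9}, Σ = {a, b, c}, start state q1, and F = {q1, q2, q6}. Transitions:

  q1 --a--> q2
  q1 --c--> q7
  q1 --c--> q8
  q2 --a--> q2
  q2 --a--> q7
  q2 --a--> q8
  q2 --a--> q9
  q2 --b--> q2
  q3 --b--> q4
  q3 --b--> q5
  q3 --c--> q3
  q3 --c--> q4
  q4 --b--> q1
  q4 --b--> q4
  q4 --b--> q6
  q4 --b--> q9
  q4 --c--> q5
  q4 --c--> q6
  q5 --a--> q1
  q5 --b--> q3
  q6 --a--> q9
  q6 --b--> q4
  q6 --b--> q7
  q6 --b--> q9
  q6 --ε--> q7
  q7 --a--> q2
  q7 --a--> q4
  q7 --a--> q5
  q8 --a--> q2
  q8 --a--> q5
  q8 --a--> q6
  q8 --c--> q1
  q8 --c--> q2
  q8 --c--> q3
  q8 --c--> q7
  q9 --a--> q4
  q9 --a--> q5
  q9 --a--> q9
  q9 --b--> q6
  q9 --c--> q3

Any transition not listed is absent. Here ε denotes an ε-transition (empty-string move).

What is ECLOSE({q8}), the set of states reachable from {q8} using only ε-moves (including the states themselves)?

{q8}

Begin with {q8}.
No ε-moves leave this set, so the closure equals the set itself.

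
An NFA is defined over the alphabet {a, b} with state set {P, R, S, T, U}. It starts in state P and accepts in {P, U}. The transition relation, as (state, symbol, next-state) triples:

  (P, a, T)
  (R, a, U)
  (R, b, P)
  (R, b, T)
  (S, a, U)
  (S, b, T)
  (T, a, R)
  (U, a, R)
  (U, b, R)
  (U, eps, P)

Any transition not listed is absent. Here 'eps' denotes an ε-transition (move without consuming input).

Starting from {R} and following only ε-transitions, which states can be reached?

Begin with {R}.
No ε-moves leave this set, so the closure equals the set itself.

{R}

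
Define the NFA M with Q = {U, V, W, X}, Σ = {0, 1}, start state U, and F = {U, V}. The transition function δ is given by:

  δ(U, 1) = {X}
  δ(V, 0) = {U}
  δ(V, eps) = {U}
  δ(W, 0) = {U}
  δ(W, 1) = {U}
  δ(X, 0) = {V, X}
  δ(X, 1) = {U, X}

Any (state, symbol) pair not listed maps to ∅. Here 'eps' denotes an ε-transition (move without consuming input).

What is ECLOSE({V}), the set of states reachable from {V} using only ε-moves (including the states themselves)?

{U, V}

Begin with {V}.
ε-move V → U; add U.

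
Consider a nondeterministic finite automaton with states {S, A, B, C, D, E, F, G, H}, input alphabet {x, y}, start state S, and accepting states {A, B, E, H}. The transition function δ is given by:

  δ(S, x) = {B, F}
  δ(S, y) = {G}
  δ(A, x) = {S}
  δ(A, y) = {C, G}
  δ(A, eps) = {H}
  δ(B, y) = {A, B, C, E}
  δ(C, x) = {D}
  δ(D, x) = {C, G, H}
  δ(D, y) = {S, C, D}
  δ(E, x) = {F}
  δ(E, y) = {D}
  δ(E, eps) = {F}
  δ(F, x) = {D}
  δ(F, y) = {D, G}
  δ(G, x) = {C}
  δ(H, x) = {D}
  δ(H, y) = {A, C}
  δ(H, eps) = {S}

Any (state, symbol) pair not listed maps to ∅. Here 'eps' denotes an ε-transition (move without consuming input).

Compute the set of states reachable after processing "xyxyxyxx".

{S, B, C, D, F, G, H}

Start in {S}.
Read 'x': {S} → {B, F}.
Read 'y': {B, F} → {S, A, B, C, D, E, F, G, H}.
Read 'x': {S, A, B, C, D, E, F, G, H} → {S, B, C, D, F, G, H}.
Read 'y': {S, B, C, D, F, G, H} → {S, A, B, C, D, E, F, G, H}.
Read 'x': {S, A, B, C, D, E, F, G, H} → {S, B, C, D, F, G, H}.
Read 'y': {S, B, C, D, F, G, H} → {S, A, B, C, D, E, F, G, H}.
Read 'x': {S, A, B, C, D, E, F, G, H} → {S, B, C, D, F, G, H}.
Read 'x': {S, B, C, D, F, G, H} → {S, B, C, D, F, G, H}.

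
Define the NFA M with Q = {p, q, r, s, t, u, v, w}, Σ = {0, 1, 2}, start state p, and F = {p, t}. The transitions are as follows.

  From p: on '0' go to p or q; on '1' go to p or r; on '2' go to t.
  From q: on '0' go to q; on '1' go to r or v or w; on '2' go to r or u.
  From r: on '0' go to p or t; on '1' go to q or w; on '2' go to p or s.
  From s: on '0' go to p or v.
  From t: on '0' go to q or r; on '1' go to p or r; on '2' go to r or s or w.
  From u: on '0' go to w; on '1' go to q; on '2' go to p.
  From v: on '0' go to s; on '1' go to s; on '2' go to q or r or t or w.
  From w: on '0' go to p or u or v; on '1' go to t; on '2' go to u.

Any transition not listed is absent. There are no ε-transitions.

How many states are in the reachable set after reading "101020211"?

7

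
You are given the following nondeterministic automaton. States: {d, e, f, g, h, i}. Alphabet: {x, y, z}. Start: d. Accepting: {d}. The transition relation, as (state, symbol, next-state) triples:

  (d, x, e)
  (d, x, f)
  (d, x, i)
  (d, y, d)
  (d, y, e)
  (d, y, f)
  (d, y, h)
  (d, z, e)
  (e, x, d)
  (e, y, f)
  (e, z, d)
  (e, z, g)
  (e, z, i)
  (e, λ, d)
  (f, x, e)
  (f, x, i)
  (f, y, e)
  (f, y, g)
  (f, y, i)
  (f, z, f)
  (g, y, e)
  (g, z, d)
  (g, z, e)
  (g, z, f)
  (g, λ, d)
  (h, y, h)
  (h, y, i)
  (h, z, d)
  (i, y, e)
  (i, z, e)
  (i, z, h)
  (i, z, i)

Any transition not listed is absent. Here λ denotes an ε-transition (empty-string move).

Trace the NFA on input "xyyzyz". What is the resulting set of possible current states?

Start in {d}.
Read 'x': {d} → {d, e, f, i}.
Read 'y': {d, e, f, i} → {d, e, f, g, h, i}.
Read 'y': {d, e, f, g, h, i} → {d, e, f, g, h, i}.
Read 'z': {d, e, f, g, h, i} → {d, e, f, g, h, i}.
Read 'y': {d, e, f, g, h, i} → {d, e, f, g, h, i}.
Read 'z': {d, e, f, g, h, i} → {d, e, f, g, h, i}.

{d, e, f, g, h, i}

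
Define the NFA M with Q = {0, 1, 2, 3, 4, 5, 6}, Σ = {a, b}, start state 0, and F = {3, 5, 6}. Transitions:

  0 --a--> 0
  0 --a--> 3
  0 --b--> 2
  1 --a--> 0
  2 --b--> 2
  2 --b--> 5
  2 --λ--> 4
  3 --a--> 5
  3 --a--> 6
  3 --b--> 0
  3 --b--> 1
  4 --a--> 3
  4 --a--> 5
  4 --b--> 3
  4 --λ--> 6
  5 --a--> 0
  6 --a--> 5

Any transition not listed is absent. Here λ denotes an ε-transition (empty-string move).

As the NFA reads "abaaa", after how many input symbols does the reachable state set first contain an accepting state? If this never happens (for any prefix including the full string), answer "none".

Start in {0}.
Read 'a': 0→{0, 3}; now {0, 3}.
None of the earlier sets intersect F, but {0, 3} does.

1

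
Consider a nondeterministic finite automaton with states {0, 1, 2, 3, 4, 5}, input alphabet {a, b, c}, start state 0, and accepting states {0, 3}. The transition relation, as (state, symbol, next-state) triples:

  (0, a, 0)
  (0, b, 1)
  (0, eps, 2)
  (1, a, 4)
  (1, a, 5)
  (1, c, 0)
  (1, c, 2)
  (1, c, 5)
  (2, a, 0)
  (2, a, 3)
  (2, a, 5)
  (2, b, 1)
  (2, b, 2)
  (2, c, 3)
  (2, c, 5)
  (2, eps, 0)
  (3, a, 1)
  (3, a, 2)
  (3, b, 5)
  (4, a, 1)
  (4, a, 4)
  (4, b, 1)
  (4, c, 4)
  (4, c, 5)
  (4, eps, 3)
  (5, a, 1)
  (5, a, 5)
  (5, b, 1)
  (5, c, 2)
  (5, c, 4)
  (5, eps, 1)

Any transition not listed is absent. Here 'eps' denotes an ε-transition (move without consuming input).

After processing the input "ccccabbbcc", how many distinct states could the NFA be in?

6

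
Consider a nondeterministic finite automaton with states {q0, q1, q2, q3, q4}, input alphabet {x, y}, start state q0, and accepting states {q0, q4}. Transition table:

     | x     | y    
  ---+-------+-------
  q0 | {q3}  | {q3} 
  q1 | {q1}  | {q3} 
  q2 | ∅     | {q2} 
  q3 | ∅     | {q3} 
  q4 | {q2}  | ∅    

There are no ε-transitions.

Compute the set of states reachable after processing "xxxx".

∅

Start in {q0}.
Read 'x': q0→{q3}; now {q3}.
Read 'x': q3→∅; now ∅.
The set is empty and remains empty for the remaining 2 symbols.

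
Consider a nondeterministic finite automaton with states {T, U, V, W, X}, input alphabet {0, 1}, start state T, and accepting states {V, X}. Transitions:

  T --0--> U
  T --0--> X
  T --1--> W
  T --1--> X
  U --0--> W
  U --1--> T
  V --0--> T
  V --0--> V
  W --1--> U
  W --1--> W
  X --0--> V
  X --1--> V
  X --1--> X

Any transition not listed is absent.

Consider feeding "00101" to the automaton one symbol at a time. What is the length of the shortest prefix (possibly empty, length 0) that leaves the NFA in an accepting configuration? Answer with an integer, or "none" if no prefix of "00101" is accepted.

Start in {T}.
Read '0': T→{U, X}; now {U, X}.
None of the earlier sets intersect F, but {U, X} does.

1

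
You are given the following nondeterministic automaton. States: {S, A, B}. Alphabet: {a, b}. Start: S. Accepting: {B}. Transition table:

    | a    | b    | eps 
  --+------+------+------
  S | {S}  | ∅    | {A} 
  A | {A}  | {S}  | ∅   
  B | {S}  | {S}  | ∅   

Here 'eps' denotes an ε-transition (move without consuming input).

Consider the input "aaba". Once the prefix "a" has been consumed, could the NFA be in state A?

Yes

Start: ε-closure({S}) = {S, A}.
Read 'a': {S, A} → {S, A}.
State A is in {S, A}.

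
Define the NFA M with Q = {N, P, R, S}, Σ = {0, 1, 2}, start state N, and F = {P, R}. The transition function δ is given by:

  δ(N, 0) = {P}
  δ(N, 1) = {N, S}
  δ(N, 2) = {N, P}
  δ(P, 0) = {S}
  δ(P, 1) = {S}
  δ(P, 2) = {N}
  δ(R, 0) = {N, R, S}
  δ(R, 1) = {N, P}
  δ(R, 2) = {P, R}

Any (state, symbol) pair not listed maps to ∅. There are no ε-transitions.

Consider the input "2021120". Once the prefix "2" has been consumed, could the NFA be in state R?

No

Start in {N}.
Read '2': {N} → {N, P}.
State R is not in {N, P}.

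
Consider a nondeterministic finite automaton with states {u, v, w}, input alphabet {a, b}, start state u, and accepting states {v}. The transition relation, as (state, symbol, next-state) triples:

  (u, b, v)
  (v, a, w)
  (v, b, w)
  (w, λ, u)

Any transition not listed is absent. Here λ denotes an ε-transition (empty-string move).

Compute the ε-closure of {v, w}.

{u, v, w}

Begin with {v, w}.
ε-move w → u; add u.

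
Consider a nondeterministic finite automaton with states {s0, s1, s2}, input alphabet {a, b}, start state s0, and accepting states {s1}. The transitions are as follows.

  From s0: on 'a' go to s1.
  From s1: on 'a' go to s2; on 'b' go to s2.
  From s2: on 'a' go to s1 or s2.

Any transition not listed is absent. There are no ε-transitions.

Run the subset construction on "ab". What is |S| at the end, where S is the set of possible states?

1

Start in {s0}.
Read 'a': s0→{s1}; now {s1}.
Read 'b': s1→{s2}; now {s2}.
That set has 1 state.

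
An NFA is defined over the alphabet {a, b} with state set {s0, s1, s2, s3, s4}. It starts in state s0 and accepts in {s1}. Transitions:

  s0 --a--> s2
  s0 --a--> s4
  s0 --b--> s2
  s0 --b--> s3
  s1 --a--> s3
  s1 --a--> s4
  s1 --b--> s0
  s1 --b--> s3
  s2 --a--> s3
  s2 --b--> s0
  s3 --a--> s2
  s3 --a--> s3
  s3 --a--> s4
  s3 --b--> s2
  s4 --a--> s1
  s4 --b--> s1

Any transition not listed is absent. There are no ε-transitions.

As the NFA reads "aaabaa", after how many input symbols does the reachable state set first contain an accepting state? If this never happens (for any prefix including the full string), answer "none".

Start in {s0}.
Read 'a': s0→{s2, s4}; now {s2, s4}.
Read 'a': s2→{s3}, s4→{s1}; now {s1, s3}.
None of the earlier sets intersect F, but {s1, s3} does.

2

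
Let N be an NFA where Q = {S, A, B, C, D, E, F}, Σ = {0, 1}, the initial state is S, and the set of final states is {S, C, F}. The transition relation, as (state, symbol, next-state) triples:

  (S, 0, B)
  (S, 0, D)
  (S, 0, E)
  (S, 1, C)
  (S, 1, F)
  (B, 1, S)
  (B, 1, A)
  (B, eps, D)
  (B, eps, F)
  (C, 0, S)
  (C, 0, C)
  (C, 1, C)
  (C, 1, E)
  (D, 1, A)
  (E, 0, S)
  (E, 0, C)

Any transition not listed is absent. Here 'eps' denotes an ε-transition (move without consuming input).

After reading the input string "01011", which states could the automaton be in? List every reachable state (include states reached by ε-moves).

{C, F}

Start in {S}.
Read '0': {S} → {B, D, E, F}.
Read '1': {B, D, E, F} → {S, A}.
Read '0': {S, A} → {B, D, E, F}.
Read '1': {B, D, E, F} → {S, A}.
Read '1': {S, A} → {C, F}.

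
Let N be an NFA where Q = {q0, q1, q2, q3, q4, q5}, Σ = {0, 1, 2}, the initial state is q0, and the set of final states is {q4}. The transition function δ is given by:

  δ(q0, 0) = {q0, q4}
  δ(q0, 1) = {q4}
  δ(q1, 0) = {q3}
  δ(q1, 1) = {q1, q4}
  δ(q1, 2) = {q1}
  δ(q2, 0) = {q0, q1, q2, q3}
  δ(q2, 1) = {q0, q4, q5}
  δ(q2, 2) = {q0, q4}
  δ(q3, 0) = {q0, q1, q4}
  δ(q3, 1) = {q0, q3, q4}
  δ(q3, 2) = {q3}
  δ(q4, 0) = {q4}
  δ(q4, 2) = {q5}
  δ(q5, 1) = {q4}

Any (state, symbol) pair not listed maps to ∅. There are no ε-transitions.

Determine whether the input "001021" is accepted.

Yes

Start in {q0}.
Read '0': {q0} → {q0, q4}.
Read '0': {q0, q4} → {q0, q4}.
Read '1': {q0, q4} → {q4}.
Read '0': {q4} → {q4}.
Read '2': {q4} → {q5}.
Read '1': {q5} → {q4}.
The final set {q4} contains the accepting state q4.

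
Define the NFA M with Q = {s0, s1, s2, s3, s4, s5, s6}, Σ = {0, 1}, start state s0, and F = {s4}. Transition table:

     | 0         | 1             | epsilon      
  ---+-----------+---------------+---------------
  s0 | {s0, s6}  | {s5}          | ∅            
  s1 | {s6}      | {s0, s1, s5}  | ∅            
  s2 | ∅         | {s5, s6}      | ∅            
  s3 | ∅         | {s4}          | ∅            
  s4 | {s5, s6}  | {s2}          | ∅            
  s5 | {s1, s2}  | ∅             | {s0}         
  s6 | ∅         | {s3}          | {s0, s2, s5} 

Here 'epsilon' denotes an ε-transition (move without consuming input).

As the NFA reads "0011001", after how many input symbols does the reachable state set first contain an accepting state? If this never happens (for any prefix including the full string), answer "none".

4

Start in {s0}.
Read '0': s0→{s0, s6}; union {s0, s6}; ε-closure = {s0, s2, s5, s6}.
Read '0': s0→{s0, s6}, s2→∅, s5→{s1, s2}, s6→∅; union {s0, s1, s2, s6}; ε-closure = {s0, s1, s2, s5, s6}.
Read '1': s0→{s5}, s1→{s0, s1, s5}, s2→{s5, s6}, s5→∅, s6→{s3}; union {s0, s1, s3, s5, s6}; ε-closure = {s0, s1, s2, s3, s5, s6}.
Read '1': s0→{s5}, s1→{s0, s1, s5}, s2→{s5, s6}, s3→{s4}, s5→∅, s6→{s3}; union {s0, s1, s3, s4, s5, s6}; ε-closure = {s0, s1, s2, s3, s4, s5, s6}.
None of the earlier sets intersect F, but {s0, s1, s2, s3, s4, s5, s6} does.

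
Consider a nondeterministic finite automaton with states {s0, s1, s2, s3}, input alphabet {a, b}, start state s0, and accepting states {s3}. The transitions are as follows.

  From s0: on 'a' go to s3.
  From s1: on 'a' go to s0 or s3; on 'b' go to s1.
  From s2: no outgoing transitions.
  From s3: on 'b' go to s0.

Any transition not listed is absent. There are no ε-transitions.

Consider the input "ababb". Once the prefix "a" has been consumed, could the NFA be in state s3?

Yes

Start in {s0}.
Read 'a': s0→{s3}; now {s3}.
State s3 is in {s3}.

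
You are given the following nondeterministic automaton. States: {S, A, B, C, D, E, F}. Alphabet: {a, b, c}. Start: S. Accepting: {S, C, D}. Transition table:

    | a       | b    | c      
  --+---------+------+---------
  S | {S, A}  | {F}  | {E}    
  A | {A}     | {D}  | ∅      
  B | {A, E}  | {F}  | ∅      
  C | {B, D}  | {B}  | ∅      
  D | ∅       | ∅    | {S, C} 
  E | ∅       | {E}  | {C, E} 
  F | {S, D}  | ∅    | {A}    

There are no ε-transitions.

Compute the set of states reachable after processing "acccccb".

Start in {S}.
Read 'a': S→{S, A}; now {S, A}.
Read 'c': S→{E}, A→∅; now {E}.
Read 'c': E→{C, E}; now {C, E}.
Read 'c': C→∅, E→{C, E}; now {C, E}.
Read 'c': C→∅, E→{C, E}; now {C, E}.
Read 'c': C→∅, E→{C, E}; now {C, E}.
Read 'b': C→{B}, E→{E}; now {B, E}.

{B, E}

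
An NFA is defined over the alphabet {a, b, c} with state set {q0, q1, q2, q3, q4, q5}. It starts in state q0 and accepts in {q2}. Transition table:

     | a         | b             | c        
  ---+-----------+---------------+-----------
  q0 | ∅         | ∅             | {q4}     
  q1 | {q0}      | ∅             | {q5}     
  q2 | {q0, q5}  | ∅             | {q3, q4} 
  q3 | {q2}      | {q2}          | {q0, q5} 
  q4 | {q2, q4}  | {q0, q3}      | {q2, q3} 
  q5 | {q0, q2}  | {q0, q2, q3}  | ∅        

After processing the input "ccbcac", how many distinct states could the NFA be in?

Start in {q0}.
Read 'c': q0→{q4}; now {q4}.
Read 'c': q4→{q2, q3}; now {q2, q3}.
Read 'b': q2→∅, q3→{q2}; now {q2}.
Read 'c': q2→{q3, q4}; now {q3, q4}.
Read 'a': q3→{q2}, q4→{q2, q4}; now {q2, q4}.
Read 'c': q2→{q3, q4}, q4→{q2, q3}; now {q2, q3, q4}.
That set has 3 states.

3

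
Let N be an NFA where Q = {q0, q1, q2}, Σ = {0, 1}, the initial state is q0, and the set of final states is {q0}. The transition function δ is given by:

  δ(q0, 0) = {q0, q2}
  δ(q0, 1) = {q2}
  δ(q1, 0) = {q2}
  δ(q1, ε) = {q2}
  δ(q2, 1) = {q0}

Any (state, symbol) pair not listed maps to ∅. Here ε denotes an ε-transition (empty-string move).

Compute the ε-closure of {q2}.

Begin with {q2}.
No ε-moves leave this set, so the closure equals the set itself.

{q2}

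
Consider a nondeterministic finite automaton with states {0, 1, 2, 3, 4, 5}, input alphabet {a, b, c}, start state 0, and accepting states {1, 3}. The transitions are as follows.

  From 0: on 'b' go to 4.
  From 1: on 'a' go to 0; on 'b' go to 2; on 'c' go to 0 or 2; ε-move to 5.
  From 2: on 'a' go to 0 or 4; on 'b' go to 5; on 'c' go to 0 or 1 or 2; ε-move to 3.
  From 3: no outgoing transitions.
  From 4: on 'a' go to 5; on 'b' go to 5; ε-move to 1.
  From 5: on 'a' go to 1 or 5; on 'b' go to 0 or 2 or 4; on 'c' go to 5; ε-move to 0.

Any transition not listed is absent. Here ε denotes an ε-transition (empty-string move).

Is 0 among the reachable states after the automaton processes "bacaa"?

Start in {0}.
Read 'b': {0} → {0, 1, 4, 5}.
Read 'a': {0, 1, 4, 5} → {0, 1, 5}.
Read 'c': {0, 1, 5} → {0, 2, 3, 5}.
Read 'a': {0, 2, 3, 5} → {0, 1, 4, 5}.
Read 'a': {0, 1, 4, 5} → {0, 1, 5}.
State 0 is in {0, 1, 5}.

Yes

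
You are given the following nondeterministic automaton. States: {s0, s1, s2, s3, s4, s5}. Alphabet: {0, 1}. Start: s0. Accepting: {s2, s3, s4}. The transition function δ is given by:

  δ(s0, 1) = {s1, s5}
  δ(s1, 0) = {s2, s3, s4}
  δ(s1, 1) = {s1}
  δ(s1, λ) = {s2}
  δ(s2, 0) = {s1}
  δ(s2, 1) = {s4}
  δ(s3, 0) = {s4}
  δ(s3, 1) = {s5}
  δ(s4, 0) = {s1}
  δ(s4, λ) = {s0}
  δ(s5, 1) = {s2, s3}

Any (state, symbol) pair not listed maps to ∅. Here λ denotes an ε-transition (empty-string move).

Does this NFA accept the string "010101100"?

No

Start in {s0}.
Read '0': {s0} → ∅.
The set is empty and remains empty for the remaining 8 symbols.
The final set ∅ contains no accepting state.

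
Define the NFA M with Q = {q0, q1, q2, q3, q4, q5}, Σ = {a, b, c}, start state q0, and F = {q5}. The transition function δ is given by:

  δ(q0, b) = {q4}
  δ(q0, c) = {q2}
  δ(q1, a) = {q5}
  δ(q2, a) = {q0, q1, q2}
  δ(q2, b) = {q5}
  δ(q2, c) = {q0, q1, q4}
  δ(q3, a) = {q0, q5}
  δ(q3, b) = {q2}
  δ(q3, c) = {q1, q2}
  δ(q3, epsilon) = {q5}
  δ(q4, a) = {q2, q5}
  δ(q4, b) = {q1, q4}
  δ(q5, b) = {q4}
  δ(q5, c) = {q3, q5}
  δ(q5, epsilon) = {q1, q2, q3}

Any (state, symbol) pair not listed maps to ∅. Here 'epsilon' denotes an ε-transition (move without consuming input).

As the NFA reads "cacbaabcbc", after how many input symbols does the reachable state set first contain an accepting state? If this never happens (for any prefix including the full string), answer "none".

4

Start in {q0}.
Read 'c': q0→{q2}; now {q2}.
Read 'a': q2→{q0, q1, q2}; now {q0, q1, q2}.
Read 'c': q0→{q2}, q1→∅, q2→{q0, q1, q4}; now {q0, q1, q2, q4}.
Read 'b': q0→{q4}, q1→∅, q2→{q5}, q4→{q1, q4}; union {q1, q4, q5}; ε-closure = {q1, q2, q3, q4, q5}.
None of the earlier sets intersect F, but {q1, q2, q3, q4, q5} does.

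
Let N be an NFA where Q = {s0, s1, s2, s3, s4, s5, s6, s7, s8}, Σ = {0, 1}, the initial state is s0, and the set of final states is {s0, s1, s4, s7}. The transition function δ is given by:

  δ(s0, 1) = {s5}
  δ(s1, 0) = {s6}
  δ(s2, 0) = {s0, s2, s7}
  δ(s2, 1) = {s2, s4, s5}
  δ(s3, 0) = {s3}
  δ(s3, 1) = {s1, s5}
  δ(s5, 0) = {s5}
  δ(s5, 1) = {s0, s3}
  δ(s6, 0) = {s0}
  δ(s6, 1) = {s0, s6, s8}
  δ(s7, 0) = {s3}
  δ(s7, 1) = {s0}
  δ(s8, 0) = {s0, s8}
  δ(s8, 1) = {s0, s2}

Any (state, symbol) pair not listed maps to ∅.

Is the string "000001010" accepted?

No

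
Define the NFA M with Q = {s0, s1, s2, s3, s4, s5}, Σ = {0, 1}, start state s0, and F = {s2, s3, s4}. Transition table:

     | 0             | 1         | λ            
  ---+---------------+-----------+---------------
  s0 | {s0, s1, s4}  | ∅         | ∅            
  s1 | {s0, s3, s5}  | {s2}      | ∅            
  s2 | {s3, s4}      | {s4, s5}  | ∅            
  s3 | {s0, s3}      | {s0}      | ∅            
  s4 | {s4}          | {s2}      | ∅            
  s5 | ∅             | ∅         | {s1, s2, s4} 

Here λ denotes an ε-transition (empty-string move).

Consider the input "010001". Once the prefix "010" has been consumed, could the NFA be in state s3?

Start in {s0}.
Read '0': s0→{s0, s1, s4}; now {s0, s1, s4}.
Read '1': s0→∅, s1→{s2}, s4→{s2}; now {s2}.
Read '0': s2→{s3, s4}; now {s3, s4}.
State s3 is in {s3, s4}.

Yes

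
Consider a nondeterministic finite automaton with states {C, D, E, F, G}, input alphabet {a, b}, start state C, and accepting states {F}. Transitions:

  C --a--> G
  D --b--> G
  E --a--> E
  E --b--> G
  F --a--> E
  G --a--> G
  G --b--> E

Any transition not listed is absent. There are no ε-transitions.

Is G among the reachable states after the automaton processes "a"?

Start in {C}.
Read 'a': C→{G}; now {G}.
State G is in {G}.

Yes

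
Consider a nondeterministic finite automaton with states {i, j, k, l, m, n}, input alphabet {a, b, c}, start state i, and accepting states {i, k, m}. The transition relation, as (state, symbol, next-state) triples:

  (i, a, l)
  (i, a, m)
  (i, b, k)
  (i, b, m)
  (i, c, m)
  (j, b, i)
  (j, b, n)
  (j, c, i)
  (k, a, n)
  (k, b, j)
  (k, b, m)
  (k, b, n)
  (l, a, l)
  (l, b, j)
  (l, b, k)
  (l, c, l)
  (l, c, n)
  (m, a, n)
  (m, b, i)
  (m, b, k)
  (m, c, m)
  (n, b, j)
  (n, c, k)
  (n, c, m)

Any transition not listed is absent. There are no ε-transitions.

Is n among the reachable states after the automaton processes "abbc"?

Start in {i}.
Read 'a': {i} → {l, m}.
Read 'b': {l, m} → {i, j, k}.
Read 'b': {i, j, k} → {i, j, k, m, n}.
Read 'c': {i, j, k, m, n} → {i, k, m}.
State n is not in {i, k, m}.

No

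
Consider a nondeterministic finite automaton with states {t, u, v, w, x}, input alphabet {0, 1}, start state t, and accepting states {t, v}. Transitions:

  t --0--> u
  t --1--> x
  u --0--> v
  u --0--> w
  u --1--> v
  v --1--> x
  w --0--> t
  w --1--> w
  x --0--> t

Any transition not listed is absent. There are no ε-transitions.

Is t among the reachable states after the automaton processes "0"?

No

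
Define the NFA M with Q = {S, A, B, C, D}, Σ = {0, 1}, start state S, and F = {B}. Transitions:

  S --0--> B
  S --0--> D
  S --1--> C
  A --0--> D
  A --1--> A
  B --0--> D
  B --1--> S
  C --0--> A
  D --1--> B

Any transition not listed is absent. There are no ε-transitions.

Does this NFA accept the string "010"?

Yes

Start in {S}.
Read '0': {S} → {B, D}.
Read '1': {B, D} → {S, B}.
Read '0': {S, B} → {B, D}.
The final set {B, D} contains the accepting state B.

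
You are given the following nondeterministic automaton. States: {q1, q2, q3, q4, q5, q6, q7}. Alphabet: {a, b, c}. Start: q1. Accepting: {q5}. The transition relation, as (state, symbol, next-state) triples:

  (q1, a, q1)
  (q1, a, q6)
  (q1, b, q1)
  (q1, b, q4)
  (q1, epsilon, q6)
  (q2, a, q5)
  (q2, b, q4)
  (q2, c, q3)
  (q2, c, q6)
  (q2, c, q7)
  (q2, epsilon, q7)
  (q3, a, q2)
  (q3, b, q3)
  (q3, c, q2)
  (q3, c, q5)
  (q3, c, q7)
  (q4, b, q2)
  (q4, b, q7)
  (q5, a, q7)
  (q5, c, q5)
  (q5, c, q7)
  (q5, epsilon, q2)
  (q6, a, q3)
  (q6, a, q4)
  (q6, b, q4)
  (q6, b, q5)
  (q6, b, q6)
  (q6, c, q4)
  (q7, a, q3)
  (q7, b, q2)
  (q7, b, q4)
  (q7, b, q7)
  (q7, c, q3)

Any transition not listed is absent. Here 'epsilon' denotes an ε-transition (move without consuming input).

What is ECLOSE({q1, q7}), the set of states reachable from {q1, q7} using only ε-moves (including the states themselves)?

{q1, q6, q7}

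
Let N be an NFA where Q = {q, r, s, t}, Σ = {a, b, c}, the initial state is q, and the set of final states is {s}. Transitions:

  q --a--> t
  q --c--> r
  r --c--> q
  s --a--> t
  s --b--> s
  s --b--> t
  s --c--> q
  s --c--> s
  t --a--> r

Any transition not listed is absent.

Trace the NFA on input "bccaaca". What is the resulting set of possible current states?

∅

Start in {q}.
Read 'b': {q} → ∅.
The set is empty and remains empty for the remaining 6 symbols.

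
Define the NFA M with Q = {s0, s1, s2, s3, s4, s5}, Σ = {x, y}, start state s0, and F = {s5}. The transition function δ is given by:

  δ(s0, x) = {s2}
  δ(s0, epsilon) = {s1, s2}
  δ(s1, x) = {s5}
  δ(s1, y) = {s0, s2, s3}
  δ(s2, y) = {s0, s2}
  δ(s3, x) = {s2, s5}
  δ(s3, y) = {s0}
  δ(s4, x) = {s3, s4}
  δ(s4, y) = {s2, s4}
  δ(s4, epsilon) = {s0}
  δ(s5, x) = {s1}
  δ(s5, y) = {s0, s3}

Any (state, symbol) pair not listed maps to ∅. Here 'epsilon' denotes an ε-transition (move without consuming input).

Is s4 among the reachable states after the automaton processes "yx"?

Start: ε-closure({s0}) = {s0, s1, s2}.
Read 'y': s0→∅, s1→{s0, s2, s3}, s2→{s0, s2}; union {s0, s2, s3}; ε-closure = {s0, s1, s2, s3}.
Read 'x': s0→{s2}, s1→{s5}, s2→∅, s3→{s2, s5}; now {s2, s5}.
State s4 is not in {s2, s5}.

No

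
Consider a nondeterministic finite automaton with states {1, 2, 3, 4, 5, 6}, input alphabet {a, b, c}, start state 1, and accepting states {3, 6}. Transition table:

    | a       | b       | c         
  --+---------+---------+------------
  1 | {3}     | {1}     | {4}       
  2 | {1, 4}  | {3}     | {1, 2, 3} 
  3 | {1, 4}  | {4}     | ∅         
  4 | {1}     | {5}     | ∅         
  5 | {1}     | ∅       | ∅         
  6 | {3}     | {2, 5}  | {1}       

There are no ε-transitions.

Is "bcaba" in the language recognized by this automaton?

Start in {1}.
Read 'b': {1} → {1}.
Read 'c': {1} → {4}.
Read 'a': {4} → {1}.
Read 'b': {1} → {1}.
Read 'a': {1} → {3}.
The final set {3} contains the accepting state 3.

Yes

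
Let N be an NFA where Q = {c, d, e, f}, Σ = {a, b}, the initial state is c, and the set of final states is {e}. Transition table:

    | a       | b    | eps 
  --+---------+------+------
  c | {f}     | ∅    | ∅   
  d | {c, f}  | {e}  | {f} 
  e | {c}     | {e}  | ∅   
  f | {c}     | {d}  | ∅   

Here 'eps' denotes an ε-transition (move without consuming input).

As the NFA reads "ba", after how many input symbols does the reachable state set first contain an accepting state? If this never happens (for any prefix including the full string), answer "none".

Start in {c}.
Read 'b': {c} → ∅.
The set is empty and remains empty for the remaining 1 symbol.
No reachable set along the way intersects F.

none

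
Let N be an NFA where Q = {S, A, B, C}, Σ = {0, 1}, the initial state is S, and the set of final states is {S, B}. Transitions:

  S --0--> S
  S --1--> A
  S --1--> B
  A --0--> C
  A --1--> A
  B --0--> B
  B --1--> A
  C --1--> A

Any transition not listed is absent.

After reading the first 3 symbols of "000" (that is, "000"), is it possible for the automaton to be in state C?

Start in {S}.
Read '0': S→{S}; now {S}.
Read '0': S→{S}; now {S}.
Read '0': S→{S}; now {S}.
State C is not in {S}.

No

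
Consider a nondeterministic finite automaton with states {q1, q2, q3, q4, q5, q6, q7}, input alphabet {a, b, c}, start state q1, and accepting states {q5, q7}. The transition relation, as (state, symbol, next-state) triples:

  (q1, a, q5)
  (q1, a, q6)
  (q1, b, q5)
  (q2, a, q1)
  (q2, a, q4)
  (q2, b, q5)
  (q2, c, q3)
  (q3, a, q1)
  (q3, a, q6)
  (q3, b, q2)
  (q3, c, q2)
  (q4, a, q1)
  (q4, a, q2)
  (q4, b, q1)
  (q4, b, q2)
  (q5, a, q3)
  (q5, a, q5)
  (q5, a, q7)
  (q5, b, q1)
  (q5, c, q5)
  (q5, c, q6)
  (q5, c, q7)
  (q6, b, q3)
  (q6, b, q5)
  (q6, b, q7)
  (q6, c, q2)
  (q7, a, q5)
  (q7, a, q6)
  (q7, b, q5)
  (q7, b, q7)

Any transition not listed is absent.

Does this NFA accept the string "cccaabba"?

Start in {q1}.
Read 'c': q1→∅; now ∅.
The set is empty and remains empty for the remaining 7 symbols.
The final set ∅ contains no accepting state.

No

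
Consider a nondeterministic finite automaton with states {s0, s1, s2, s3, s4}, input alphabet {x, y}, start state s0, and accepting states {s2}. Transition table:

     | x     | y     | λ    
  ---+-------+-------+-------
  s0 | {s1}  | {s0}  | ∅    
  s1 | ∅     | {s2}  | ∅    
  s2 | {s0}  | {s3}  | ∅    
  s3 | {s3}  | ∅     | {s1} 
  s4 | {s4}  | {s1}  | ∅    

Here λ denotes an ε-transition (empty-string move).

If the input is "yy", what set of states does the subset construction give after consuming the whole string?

{s0}

Start in {s0}.
Read 'y': {s0} → {s0}.
Read 'y': {s0} → {s0}.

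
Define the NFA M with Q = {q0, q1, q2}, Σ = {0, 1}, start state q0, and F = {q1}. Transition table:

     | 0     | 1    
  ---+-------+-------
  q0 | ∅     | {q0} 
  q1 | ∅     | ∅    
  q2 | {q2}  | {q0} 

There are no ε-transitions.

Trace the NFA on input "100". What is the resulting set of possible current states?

∅

Start in {q0}.
Read '1': {q0} → {q0}.
Read '0': {q0} → ∅.
The set is empty and remains empty for the remaining 1 symbol.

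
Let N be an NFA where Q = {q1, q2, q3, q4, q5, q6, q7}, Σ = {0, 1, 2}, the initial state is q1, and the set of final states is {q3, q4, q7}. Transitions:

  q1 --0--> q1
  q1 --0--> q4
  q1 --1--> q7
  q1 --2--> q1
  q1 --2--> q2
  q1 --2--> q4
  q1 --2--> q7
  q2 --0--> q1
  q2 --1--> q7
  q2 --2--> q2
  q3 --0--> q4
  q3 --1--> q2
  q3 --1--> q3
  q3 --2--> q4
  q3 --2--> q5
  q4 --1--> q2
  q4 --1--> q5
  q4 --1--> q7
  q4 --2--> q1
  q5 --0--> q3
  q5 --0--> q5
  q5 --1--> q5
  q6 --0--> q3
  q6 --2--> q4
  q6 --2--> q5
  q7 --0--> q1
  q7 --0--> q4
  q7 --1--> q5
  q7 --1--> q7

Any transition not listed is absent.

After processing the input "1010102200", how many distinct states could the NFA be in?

2

Start in {q1}.
Read '1': {q1} → {q7}.
Read '0': {q7} → {q1, q4}.
Read '1': {q1, q4} → {q2, q5, q7}.
Read '0': {q2, q5, q7} → {q1, q3, q4, q5}.
Read '1': {q1, q3, q4, q5} → {q2, q3, q5, q7}.
Read '0': {q2, q3, q5, q7} → {q1, q3, q4, q5}.
Read '2': {q1, q3, q4, q5} → {q1, q2, q4, q5, q7}.
Read '2': {q1, q2, q4, q5, q7} → {q1, q2, q4, q7}.
Read '0': {q1, q2, q4, q7} → {q1, q4}.
Read '0': {q1, q4} → {q1, q4}.
That set has 2 states.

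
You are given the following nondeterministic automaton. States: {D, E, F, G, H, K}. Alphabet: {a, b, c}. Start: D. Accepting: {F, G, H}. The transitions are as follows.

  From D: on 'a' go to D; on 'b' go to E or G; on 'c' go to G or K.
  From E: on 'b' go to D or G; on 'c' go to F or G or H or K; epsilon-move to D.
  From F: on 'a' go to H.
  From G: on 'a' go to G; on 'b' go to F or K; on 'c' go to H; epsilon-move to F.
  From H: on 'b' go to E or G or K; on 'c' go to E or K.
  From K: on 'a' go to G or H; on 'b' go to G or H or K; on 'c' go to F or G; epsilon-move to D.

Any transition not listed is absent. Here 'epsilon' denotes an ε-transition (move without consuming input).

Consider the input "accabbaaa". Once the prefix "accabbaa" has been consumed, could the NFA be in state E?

No

Start in {D}.
Read 'a': {D} → {D}.
Read 'c': {D} → {D, F, G, K}.
Read 'c': {D, F, G, K} → {D, F, G, H, K}.
Read 'a': {D, F, G, H, K} → {D, F, G, H}.
Read 'b': {D, F, G, H} → {D, E, F, G, K}.
Read 'b': {D, E, F, G, K} → {D, E, F, G, H, K}.
Read 'a': {D, E, F, G, H, K} → {D, F, G, H}.
Read 'a': {D, F, G, H} → {D, F, G, H}.
State E is not in {D, F, G, H}.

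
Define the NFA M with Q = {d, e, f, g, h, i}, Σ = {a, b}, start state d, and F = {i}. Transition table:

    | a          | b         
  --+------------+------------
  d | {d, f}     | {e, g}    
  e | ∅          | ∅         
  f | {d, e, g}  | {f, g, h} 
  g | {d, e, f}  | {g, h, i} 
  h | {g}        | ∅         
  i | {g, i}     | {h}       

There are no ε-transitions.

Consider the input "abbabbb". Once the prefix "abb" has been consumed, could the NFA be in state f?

Yes

Start in {d}.
Read 'a': d→{d, f}; now {d, f}.
Read 'b': d→{e, g}, f→{f, g, h}; now {e, f, g, h}.
Read 'b': e→∅, f→{f, g, h}, g→{g, h, i}, h→∅; now {f, g, h, i}.
State f is in {f, g, h, i}.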